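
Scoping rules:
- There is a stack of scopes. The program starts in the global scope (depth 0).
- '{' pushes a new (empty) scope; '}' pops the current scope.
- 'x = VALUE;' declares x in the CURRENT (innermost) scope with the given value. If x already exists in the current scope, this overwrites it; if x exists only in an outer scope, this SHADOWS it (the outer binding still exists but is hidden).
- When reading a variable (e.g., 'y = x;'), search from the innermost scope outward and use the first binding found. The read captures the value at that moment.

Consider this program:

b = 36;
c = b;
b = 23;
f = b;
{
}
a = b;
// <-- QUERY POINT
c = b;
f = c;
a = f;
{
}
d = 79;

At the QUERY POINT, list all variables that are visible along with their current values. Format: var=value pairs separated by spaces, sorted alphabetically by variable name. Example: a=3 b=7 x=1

Step 1: declare b=36 at depth 0
Step 2: declare c=(read b)=36 at depth 0
Step 3: declare b=23 at depth 0
Step 4: declare f=(read b)=23 at depth 0
Step 5: enter scope (depth=1)
Step 6: exit scope (depth=0)
Step 7: declare a=(read b)=23 at depth 0
Visible at query point: a=23 b=23 c=36 f=23

Answer: a=23 b=23 c=36 f=23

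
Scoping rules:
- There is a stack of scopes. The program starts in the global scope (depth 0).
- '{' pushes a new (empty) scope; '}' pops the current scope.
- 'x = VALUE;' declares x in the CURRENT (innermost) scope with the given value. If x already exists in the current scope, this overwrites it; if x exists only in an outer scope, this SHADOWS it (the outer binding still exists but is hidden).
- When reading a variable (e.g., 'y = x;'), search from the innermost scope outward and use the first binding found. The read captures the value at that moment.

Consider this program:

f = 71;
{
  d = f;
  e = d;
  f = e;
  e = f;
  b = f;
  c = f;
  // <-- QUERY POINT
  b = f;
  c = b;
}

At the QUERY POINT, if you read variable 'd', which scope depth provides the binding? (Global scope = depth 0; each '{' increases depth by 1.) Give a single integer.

Step 1: declare f=71 at depth 0
Step 2: enter scope (depth=1)
Step 3: declare d=(read f)=71 at depth 1
Step 4: declare e=(read d)=71 at depth 1
Step 5: declare f=(read e)=71 at depth 1
Step 6: declare e=(read f)=71 at depth 1
Step 7: declare b=(read f)=71 at depth 1
Step 8: declare c=(read f)=71 at depth 1
Visible at query point: b=71 c=71 d=71 e=71 f=71

Answer: 1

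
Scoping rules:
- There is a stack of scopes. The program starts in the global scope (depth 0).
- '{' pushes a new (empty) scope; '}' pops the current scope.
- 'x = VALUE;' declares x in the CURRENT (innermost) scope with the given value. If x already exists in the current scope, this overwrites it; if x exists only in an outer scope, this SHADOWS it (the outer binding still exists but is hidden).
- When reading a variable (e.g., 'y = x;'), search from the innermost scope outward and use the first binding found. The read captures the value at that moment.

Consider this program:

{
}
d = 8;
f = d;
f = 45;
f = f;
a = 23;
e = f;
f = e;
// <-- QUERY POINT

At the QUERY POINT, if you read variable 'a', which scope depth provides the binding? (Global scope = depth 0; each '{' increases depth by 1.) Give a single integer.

Step 1: enter scope (depth=1)
Step 2: exit scope (depth=0)
Step 3: declare d=8 at depth 0
Step 4: declare f=(read d)=8 at depth 0
Step 5: declare f=45 at depth 0
Step 6: declare f=(read f)=45 at depth 0
Step 7: declare a=23 at depth 0
Step 8: declare e=(read f)=45 at depth 0
Step 9: declare f=(read e)=45 at depth 0
Visible at query point: a=23 d=8 e=45 f=45

Answer: 0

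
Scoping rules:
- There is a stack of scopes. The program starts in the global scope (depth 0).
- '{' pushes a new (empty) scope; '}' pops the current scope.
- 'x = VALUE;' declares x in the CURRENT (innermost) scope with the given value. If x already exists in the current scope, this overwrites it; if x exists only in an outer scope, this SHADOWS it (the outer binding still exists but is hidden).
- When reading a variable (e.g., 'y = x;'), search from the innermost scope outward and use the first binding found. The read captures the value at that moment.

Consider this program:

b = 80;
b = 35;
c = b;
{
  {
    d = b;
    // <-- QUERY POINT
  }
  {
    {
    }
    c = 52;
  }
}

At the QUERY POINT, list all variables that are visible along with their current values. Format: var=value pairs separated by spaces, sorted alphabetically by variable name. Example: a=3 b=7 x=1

Answer: b=35 c=35 d=35

Derivation:
Step 1: declare b=80 at depth 0
Step 2: declare b=35 at depth 0
Step 3: declare c=(read b)=35 at depth 0
Step 4: enter scope (depth=1)
Step 5: enter scope (depth=2)
Step 6: declare d=(read b)=35 at depth 2
Visible at query point: b=35 c=35 d=35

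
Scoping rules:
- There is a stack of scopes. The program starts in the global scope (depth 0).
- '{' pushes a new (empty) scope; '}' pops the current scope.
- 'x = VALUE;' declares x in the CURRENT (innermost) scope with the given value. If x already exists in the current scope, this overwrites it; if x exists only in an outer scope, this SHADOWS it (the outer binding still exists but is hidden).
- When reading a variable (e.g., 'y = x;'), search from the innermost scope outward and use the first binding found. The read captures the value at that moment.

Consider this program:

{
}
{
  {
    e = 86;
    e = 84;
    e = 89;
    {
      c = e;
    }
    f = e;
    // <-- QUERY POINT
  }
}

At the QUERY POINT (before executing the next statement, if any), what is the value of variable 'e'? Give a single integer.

Step 1: enter scope (depth=1)
Step 2: exit scope (depth=0)
Step 3: enter scope (depth=1)
Step 4: enter scope (depth=2)
Step 5: declare e=86 at depth 2
Step 6: declare e=84 at depth 2
Step 7: declare e=89 at depth 2
Step 8: enter scope (depth=3)
Step 9: declare c=(read e)=89 at depth 3
Step 10: exit scope (depth=2)
Step 11: declare f=(read e)=89 at depth 2
Visible at query point: e=89 f=89

Answer: 89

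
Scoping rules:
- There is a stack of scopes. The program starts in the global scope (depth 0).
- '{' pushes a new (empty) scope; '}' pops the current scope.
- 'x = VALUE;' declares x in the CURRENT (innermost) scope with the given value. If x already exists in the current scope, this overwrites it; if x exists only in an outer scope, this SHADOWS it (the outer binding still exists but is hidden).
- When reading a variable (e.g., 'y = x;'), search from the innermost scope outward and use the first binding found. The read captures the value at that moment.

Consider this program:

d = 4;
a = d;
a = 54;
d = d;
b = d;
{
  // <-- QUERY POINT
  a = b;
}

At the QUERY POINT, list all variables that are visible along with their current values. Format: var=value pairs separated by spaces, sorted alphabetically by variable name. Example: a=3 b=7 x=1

Step 1: declare d=4 at depth 0
Step 2: declare a=(read d)=4 at depth 0
Step 3: declare a=54 at depth 0
Step 4: declare d=(read d)=4 at depth 0
Step 5: declare b=(read d)=4 at depth 0
Step 6: enter scope (depth=1)
Visible at query point: a=54 b=4 d=4

Answer: a=54 b=4 d=4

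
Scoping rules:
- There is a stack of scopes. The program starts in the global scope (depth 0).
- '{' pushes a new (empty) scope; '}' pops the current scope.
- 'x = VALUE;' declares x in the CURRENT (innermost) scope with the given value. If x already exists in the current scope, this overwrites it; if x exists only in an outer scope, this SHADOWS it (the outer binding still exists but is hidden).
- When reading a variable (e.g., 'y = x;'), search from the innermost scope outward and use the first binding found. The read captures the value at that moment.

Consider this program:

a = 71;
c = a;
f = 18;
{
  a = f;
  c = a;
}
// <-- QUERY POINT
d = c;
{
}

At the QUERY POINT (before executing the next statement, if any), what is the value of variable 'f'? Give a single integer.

Step 1: declare a=71 at depth 0
Step 2: declare c=(read a)=71 at depth 0
Step 3: declare f=18 at depth 0
Step 4: enter scope (depth=1)
Step 5: declare a=(read f)=18 at depth 1
Step 6: declare c=(read a)=18 at depth 1
Step 7: exit scope (depth=0)
Visible at query point: a=71 c=71 f=18

Answer: 18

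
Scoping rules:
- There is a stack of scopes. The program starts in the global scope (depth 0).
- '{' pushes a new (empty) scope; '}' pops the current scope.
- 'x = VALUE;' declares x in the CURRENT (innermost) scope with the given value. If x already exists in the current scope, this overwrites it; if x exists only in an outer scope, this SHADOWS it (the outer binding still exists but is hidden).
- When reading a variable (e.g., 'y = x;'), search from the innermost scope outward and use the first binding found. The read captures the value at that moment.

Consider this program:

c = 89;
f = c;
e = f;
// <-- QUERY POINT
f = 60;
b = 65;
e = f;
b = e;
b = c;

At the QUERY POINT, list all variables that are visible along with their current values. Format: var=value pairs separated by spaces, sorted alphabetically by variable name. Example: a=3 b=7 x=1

Answer: c=89 e=89 f=89

Derivation:
Step 1: declare c=89 at depth 0
Step 2: declare f=(read c)=89 at depth 0
Step 3: declare e=(read f)=89 at depth 0
Visible at query point: c=89 e=89 f=89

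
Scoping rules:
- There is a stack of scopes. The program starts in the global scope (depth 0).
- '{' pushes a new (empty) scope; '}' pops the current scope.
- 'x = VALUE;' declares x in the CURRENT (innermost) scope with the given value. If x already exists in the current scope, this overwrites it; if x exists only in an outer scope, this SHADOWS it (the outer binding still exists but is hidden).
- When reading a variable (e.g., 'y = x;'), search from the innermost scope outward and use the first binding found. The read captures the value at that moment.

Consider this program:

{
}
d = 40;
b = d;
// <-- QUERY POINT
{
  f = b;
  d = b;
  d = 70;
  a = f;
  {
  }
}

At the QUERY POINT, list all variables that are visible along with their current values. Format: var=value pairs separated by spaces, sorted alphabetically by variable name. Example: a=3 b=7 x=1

Answer: b=40 d=40

Derivation:
Step 1: enter scope (depth=1)
Step 2: exit scope (depth=0)
Step 3: declare d=40 at depth 0
Step 4: declare b=(read d)=40 at depth 0
Visible at query point: b=40 d=40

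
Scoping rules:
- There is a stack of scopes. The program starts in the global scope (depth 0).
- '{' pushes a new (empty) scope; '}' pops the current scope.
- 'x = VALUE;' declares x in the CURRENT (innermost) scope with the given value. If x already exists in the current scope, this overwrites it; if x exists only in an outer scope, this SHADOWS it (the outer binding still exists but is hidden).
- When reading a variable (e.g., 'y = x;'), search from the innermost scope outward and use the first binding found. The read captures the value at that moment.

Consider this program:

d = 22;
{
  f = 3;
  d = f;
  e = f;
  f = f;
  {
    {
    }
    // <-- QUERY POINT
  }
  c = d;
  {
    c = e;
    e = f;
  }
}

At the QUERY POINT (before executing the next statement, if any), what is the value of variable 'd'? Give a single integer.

Answer: 3

Derivation:
Step 1: declare d=22 at depth 0
Step 2: enter scope (depth=1)
Step 3: declare f=3 at depth 1
Step 4: declare d=(read f)=3 at depth 1
Step 5: declare e=(read f)=3 at depth 1
Step 6: declare f=(read f)=3 at depth 1
Step 7: enter scope (depth=2)
Step 8: enter scope (depth=3)
Step 9: exit scope (depth=2)
Visible at query point: d=3 e=3 f=3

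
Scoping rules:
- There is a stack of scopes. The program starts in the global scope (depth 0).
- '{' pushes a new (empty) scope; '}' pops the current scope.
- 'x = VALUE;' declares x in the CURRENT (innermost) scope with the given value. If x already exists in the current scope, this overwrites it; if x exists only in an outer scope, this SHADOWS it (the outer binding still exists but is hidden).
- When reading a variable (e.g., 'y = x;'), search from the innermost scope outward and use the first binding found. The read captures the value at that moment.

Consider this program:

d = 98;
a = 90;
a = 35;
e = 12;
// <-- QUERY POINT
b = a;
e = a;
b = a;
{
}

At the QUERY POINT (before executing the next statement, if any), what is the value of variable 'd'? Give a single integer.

Answer: 98

Derivation:
Step 1: declare d=98 at depth 0
Step 2: declare a=90 at depth 0
Step 3: declare a=35 at depth 0
Step 4: declare e=12 at depth 0
Visible at query point: a=35 d=98 e=12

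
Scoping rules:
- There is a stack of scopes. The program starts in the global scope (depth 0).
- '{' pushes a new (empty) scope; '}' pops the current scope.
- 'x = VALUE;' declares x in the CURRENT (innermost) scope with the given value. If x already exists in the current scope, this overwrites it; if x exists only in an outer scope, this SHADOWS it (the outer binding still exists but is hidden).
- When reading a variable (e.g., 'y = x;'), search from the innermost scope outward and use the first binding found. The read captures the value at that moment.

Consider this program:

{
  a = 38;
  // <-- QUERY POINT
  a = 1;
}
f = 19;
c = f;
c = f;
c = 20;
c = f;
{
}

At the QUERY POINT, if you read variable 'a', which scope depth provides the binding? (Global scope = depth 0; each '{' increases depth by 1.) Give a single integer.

Answer: 1

Derivation:
Step 1: enter scope (depth=1)
Step 2: declare a=38 at depth 1
Visible at query point: a=38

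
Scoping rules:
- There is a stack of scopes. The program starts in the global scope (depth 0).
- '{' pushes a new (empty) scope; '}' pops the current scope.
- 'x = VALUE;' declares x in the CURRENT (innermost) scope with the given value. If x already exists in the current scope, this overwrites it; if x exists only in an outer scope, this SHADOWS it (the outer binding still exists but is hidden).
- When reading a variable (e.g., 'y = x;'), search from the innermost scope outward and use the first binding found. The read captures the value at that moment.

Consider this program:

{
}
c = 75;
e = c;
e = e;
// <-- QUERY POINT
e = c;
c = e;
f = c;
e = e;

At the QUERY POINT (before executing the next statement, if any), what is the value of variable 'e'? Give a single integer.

Step 1: enter scope (depth=1)
Step 2: exit scope (depth=0)
Step 3: declare c=75 at depth 0
Step 4: declare e=(read c)=75 at depth 0
Step 5: declare e=(read e)=75 at depth 0
Visible at query point: c=75 e=75

Answer: 75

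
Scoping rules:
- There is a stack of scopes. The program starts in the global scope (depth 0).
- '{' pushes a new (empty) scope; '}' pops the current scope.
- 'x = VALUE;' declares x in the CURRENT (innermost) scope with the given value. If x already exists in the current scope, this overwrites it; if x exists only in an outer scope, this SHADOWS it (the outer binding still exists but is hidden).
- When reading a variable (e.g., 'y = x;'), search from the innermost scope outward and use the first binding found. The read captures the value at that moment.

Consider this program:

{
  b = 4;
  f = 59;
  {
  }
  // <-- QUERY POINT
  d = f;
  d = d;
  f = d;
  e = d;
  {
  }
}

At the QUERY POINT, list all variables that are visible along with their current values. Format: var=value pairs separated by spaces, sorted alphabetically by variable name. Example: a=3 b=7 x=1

Step 1: enter scope (depth=1)
Step 2: declare b=4 at depth 1
Step 3: declare f=59 at depth 1
Step 4: enter scope (depth=2)
Step 5: exit scope (depth=1)
Visible at query point: b=4 f=59

Answer: b=4 f=59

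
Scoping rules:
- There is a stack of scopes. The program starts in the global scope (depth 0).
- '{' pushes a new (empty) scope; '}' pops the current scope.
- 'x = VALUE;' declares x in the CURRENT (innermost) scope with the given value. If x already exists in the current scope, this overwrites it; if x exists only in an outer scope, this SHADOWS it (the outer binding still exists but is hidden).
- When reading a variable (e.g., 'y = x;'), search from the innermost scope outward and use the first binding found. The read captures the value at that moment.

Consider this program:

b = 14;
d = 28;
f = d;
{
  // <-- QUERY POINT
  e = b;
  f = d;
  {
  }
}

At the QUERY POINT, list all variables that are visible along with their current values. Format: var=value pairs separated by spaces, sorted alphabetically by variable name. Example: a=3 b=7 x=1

Answer: b=14 d=28 f=28

Derivation:
Step 1: declare b=14 at depth 0
Step 2: declare d=28 at depth 0
Step 3: declare f=(read d)=28 at depth 0
Step 4: enter scope (depth=1)
Visible at query point: b=14 d=28 f=28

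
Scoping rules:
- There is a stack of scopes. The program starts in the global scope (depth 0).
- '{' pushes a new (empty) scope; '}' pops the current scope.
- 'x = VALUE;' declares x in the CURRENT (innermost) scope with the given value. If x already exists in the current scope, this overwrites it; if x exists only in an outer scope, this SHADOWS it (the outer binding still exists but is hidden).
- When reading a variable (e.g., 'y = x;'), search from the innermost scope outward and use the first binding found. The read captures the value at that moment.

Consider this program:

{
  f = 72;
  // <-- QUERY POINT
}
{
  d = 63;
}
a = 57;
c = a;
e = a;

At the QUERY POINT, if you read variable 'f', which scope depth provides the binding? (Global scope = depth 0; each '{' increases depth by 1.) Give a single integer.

Step 1: enter scope (depth=1)
Step 2: declare f=72 at depth 1
Visible at query point: f=72

Answer: 1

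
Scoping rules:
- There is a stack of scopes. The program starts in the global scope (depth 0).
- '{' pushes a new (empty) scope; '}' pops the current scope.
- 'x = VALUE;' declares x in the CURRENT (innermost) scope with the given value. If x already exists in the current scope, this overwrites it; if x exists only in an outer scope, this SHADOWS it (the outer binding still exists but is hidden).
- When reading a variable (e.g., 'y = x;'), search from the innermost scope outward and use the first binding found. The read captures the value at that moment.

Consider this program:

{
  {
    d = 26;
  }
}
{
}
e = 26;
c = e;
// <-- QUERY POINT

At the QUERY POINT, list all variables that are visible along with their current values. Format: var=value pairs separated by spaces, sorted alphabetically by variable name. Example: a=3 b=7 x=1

Answer: c=26 e=26

Derivation:
Step 1: enter scope (depth=1)
Step 2: enter scope (depth=2)
Step 3: declare d=26 at depth 2
Step 4: exit scope (depth=1)
Step 5: exit scope (depth=0)
Step 6: enter scope (depth=1)
Step 7: exit scope (depth=0)
Step 8: declare e=26 at depth 0
Step 9: declare c=(read e)=26 at depth 0
Visible at query point: c=26 e=26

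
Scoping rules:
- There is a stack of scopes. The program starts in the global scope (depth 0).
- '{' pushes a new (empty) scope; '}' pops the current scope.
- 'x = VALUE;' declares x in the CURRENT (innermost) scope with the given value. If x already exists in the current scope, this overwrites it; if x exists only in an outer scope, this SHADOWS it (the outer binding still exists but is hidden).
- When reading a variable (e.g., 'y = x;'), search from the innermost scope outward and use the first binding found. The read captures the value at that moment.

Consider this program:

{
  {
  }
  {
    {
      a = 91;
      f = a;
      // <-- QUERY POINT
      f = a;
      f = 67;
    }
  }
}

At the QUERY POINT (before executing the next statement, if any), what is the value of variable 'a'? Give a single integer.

Step 1: enter scope (depth=1)
Step 2: enter scope (depth=2)
Step 3: exit scope (depth=1)
Step 4: enter scope (depth=2)
Step 5: enter scope (depth=3)
Step 6: declare a=91 at depth 3
Step 7: declare f=(read a)=91 at depth 3
Visible at query point: a=91 f=91

Answer: 91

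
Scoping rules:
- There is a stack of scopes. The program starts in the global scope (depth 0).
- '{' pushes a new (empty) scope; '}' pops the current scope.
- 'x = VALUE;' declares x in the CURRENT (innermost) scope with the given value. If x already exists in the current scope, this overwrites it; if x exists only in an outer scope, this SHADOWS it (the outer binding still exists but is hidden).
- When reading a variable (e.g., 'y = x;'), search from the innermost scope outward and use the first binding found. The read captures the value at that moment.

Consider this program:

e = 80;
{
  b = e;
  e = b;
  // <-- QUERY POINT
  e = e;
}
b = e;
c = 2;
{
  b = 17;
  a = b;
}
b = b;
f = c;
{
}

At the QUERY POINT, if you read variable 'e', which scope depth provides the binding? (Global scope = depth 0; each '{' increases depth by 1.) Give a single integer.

Answer: 1

Derivation:
Step 1: declare e=80 at depth 0
Step 2: enter scope (depth=1)
Step 3: declare b=(read e)=80 at depth 1
Step 4: declare e=(read b)=80 at depth 1
Visible at query point: b=80 e=80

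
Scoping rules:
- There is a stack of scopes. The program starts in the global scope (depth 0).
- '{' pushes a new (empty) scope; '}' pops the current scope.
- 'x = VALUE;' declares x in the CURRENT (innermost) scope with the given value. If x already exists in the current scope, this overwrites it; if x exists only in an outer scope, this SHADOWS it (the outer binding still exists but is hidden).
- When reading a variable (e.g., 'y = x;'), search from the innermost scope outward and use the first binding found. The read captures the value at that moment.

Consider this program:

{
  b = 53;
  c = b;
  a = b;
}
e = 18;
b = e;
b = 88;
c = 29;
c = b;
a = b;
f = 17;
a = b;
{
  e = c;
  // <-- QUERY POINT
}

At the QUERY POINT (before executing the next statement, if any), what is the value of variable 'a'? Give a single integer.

Step 1: enter scope (depth=1)
Step 2: declare b=53 at depth 1
Step 3: declare c=(read b)=53 at depth 1
Step 4: declare a=(read b)=53 at depth 1
Step 5: exit scope (depth=0)
Step 6: declare e=18 at depth 0
Step 7: declare b=(read e)=18 at depth 0
Step 8: declare b=88 at depth 0
Step 9: declare c=29 at depth 0
Step 10: declare c=(read b)=88 at depth 0
Step 11: declare a=(read b)=88 at depth 0
Step 12: declare f=17 at depth 0
Step 13: declare a=(read b)=88 at depth 0
Step 14: enter scope (depth=1)
Step 15: declare e=(read c)=88 at depth 1
Visible at query point: a=88 b=88 c=88 e=88 f=17

Answer: 88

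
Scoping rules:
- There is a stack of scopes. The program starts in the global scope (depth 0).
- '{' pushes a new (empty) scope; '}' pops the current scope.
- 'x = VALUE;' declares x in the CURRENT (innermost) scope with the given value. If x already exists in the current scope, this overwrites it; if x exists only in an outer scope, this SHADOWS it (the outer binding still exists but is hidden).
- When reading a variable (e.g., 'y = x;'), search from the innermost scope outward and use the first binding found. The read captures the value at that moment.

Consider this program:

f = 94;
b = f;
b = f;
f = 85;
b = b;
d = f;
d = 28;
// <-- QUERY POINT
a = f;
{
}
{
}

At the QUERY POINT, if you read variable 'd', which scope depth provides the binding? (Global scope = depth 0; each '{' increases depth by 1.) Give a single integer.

Step 1: declare f=94 at depth 0
Step 2: declare b=(read f)=94 at depth 0
Step 3: declare b=(read f)=94 at depth 0
Step 4: declare f=85 at depth 0
Step 5: declare b=(read b)=94 at depth 0
Step 6: declare d=(read f)=85 at depth 0
Step 7: declare d=28 at depth 0
Visible at query point: b=94 d=28 f=85

Answer: 0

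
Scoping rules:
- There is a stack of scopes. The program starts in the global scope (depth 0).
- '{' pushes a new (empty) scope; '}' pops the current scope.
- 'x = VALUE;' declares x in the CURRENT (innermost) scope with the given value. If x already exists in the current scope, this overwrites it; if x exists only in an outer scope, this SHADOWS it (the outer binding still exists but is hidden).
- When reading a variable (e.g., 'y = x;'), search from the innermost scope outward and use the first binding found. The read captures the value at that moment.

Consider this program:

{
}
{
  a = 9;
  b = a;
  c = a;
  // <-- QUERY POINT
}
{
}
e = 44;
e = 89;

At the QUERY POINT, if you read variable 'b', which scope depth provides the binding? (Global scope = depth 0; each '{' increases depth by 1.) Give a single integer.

Answer: 1

Derivation:
Step 1: enter scope (depth=1)
Step 2: exit scope (depth=0)
Step 3: enter scope (depth=1)
Step 4: declare a=9 at depth 1
Step 5: declare b=(read a)=9 at depth 1
Step 6: declare c=(read a)=9 at depth 1
Visible at query point: a=9 b=9 c=9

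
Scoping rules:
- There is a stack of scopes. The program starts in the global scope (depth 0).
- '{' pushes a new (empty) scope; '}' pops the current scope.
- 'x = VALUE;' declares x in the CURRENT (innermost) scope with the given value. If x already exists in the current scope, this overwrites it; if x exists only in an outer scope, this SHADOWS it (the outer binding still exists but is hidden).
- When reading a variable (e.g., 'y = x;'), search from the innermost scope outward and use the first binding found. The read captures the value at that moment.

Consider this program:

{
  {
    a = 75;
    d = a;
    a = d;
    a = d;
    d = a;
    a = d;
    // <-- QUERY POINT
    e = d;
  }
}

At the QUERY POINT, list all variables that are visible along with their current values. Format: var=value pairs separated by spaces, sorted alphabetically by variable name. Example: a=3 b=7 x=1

Answer: a=75 d=75

Derivation:
Step 1: enter scope (depth=1)
Step 2: enter scope (depth=2)
Step 3: declare a=75 at depth 2
Step 4: declare d=(read a)=75 at depth 2
Step 5: declare a=(read d)=75 at depth 2
Step 6: declare a=(read d)=75 at depth 2
Step 7: declare d=(read a)=75 at depth 2
Step 8: declare a=(read d)=75 at depth 2
Visible at query point: a=75 d=75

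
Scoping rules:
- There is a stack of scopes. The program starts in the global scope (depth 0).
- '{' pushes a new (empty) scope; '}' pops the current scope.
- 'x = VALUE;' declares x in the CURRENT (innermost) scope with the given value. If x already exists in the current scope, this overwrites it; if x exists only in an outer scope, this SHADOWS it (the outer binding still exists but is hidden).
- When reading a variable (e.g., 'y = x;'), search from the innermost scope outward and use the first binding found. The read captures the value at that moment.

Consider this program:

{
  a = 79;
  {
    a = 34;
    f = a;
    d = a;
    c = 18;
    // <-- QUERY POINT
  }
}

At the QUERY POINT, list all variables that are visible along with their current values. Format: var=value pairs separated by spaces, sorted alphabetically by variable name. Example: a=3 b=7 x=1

Answer: a=34 c=18 d=34 f=34

Derivation:
Step 1: enter scope (depth=1)
Step 2: declare a=79 at depth 1
Step 3: enter scope (depth=2)
Step 4: declare a=34 at depth 2
Step 5: declare f=(read a)=34 at depth 2
Step 6: declare d=(read a)=34 at depth 2
Step 7: declare c=18 at depth 2
Visible at query point: a=34 c=18 d=34 f=34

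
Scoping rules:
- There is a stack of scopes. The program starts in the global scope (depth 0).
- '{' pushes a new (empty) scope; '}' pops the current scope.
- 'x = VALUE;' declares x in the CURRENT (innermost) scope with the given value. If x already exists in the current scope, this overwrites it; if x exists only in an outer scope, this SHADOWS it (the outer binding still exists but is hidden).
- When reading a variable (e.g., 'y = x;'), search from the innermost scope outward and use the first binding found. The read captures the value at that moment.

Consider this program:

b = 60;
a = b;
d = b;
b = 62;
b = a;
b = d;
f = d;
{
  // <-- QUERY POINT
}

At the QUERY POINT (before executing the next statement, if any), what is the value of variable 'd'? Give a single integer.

Step 1: declare b=60 at depth 0
Step 2: declare a=(read b)=60 at depth 0
Step 3: declare d=(read b)=60 at depth 0
Step 4: declare b=62 at depth 0
Step 5: declare b=(read a)=60 at depth 0
Step 6: declare b=(read d)=60 at depth 0
Step 7: declare f=(read d)=60 at depth 0
Step 8: enter scope (depth=1)
Visible at query point: a=60 b=60 d=60 f=60

Answer: 60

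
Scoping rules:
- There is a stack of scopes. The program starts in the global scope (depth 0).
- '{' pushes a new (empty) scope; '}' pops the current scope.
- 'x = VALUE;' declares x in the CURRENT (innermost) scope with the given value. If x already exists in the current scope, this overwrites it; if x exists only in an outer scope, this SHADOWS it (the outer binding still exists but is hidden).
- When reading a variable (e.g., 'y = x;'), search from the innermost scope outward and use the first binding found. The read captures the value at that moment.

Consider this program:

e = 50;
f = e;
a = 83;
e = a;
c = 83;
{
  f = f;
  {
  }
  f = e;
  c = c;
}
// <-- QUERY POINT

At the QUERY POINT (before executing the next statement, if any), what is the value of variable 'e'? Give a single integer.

Answer: 83

Derivation:
Step 1: declare e=50 at depth 0
Step 2: declare f=(read e)=50 at depth 0
Step 3: declare a=83 at depth 0
Step 4: declare e=(read a)=83 at depth 0
Step 5: declare c=83 at depth 0
Step 6: enter scope (depth=1)
Step 7: declare f=(read f)=50 at depth 1
Step 8: enter scope (depth=2)
Step 9: exit scope (depth=1)
Step 10: declare f=(read e)=83 at depth 1
Step 11: declare c=(read c)=83 at depth 1
Step 12: exit scope (depth=0)
Visible at query point: a=83 c=83 e=83 f=50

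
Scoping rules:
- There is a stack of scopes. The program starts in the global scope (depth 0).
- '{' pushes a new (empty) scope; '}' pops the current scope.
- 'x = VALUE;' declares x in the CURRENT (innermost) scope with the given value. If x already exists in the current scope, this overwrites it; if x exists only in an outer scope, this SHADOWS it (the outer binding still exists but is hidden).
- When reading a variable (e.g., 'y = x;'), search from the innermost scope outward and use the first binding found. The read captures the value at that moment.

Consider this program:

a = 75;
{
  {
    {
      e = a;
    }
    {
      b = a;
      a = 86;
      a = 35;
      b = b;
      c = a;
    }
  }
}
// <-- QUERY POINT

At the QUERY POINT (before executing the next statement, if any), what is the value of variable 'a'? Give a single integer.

Answer: 75

Derivation:
Step 1: declare a=75 at depth 0
Step 2: enter scope (depth=1)
Step 3: enter scope (depth=2)
Step 4: enter scope (depth=3)
Step 5: declare e=(read a)=75 at depth 3
Step 6: exit scope (depth=2)
Step 7: enter scope (depth=3)
Step 8: declare b=(read a)=75 at depth 3
Step 9: declare a=86 at depth 3
Step 10: declare a=35 at depth 3
Step 11: declare b=(read b)=75 at depth 3
Step 12: declare c=(read a)=35 at depth 3
Step 13: exit scope (depth=2)
Step 14: exit scope (depth=1)
Step 15: exit scope (depth=0)
Visible at query point: a=75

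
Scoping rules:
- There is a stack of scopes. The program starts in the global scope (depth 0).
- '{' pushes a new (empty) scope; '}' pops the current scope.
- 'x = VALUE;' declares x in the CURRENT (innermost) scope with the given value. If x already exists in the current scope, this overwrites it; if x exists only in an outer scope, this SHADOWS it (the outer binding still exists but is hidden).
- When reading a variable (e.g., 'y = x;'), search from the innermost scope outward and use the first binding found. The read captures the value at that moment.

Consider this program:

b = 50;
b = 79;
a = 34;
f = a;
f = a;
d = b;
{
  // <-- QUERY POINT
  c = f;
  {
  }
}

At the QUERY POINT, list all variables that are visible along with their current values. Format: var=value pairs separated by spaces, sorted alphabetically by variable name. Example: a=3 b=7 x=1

Answer: a=34 b=79 d=79 f=34

Derivation:
Step 1: declare b=50 at depth 0
Step 2: declare b=79 at depth 0
Step 3: declare a=34 at depth 0
Step 4: declare f=(read a)=34 at depth 0
Step 5: declare f=(read a)=34 at depth 0
Step 6: declare d=(read b)=79 at depth 0
Step 7: enter scope (depth=1)
Visible at query point: a=34 b=79 d=79 f=34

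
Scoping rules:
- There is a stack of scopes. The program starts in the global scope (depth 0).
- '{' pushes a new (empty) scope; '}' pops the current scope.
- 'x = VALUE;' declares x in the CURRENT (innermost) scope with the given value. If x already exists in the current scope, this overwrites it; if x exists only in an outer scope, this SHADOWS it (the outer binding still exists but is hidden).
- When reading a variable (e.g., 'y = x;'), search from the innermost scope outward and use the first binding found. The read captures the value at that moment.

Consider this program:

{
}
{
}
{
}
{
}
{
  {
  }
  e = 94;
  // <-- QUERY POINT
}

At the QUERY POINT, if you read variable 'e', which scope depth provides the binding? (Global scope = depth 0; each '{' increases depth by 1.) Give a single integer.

Step 1: enter scope (depth=1)
Step 2: exit scope (depth=0)
Step 3: enter scope (depth=1)
Step 4: exit scope (depth=0)
Step 5: enter scope (depth=1)
Step 6: exit scope (depth=0)
Step 7: enter scope (depth=1)
Step 8: exit scope (depth=0)
Step 9: enter scope (depth=1)
Step 10: enter scope (depth=2)
Step 11: exit scope (depth=1)
Step 12: declare e=94 at depth 1
Visible at query point: e=94

Answer: 1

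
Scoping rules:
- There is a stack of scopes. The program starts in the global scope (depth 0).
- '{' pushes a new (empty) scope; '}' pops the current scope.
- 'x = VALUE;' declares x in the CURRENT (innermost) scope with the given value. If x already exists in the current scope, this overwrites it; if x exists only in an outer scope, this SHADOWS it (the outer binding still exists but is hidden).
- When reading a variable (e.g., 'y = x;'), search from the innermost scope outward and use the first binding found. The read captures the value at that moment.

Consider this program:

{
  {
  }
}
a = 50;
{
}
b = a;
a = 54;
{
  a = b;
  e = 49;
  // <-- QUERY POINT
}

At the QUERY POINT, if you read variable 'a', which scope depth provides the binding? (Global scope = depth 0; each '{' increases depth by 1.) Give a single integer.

Step 1: enter scope (depth=1)
Step 2: enter scope (depth=2)
Step 3: exit scope (depth=1)
Step 4: exit scope (depth=0)
Step 5: declare a=50 at depth 0
Step 6: enter scope (depth=1)
Step 7: exit scope (depth=0)
Step 8: declare b=(read a)=50 at depth 0
Step 9: declare a=54 at depth 0
Step 10: enter scope (depth=1)
Step 11: declare a=(read b)=50 at depth 1
Step 12: declare e=49 at depth 1
Visible at query point: a=50 b=50 e=49

Answer: 1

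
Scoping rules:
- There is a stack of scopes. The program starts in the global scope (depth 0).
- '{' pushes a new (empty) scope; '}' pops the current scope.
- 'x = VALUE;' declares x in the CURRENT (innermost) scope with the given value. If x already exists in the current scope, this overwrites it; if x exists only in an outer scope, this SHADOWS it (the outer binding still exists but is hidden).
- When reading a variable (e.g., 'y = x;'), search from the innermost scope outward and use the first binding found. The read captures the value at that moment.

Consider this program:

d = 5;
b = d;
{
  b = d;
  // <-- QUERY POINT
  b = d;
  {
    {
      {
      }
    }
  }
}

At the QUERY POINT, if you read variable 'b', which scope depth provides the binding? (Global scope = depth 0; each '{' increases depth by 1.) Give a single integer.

Answer: 1

Derivation:
Step 1: declare d=5 at depth 0
Step 2: declare b=(read d)=5 at depth 0
Step 3: enter scope (depth=1)
Step 4: declare b=(read d)=5 at depth 1
Visible at query point: b=5 d=5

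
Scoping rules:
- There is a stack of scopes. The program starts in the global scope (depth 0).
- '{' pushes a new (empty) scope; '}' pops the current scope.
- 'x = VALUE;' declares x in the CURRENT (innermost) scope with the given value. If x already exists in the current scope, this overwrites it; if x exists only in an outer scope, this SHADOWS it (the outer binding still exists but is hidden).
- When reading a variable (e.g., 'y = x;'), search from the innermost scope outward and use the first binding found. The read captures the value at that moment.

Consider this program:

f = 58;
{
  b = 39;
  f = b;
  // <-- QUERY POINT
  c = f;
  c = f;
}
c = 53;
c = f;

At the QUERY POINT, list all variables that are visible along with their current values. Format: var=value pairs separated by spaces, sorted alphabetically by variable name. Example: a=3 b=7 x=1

Step 1: declare f=58 at depth 0
Step 2: enter scope (depth=1)
Step 3: declare b=39 at depth 1
Step 4: declare f=(read b)=39 at depth 1
Visible at query point: b=39 f=39

Answer: b=39 f=39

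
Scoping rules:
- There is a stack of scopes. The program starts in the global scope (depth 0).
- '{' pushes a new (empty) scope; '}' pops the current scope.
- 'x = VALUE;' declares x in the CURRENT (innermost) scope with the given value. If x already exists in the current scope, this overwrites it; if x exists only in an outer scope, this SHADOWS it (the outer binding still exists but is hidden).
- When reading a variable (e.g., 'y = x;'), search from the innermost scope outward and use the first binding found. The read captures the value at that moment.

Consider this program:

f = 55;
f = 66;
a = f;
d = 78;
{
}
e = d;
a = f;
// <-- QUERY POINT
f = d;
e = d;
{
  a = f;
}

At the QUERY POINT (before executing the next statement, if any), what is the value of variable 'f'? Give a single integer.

Step 1: declare f=55 at depth 0
Step 2: declare f=66 at depth 0
Step 3: declare a=(read f)=66 at depth 0
Step 4: declare d=78 at depth 0
Step 5: enter scope (depth=1)
Step 6: exit scope (depth=0)
Step 7: declare e=(read d)=78 at depth 0
Step 8: declare a=(read f)=66 at depth 0
Visible at query point: a=66 d=78 e=78 f=66

Answer: 66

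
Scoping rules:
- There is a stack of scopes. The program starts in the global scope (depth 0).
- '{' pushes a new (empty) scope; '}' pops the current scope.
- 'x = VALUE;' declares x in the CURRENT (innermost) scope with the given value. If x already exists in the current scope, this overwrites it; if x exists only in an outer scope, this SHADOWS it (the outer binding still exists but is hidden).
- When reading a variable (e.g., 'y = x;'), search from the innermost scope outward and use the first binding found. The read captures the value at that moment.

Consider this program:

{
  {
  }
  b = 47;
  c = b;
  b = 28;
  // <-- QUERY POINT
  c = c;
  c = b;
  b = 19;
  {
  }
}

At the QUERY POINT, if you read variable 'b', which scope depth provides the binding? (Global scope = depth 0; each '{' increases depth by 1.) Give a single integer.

Step 1: enter scope (depth=1)
Step 2: enter scope (depth=2)
Step 3: exit scope (depth=1)
Step 4: declare b=47 at depth 1
Step 5: declare c=(read b)=47 at depth 1
Step 6: declare b=28 at depth 1
Visible at query point: b=28 c=47

Answer: 1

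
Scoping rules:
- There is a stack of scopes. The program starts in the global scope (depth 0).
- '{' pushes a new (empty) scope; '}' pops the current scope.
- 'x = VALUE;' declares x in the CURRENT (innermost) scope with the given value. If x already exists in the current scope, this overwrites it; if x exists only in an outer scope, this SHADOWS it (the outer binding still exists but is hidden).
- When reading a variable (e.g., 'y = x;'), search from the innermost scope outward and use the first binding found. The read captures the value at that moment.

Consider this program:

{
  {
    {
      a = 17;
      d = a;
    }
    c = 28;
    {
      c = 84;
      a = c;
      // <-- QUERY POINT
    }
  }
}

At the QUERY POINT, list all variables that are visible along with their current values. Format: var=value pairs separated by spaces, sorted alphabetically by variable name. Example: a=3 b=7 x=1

Answer: a=84 c=84

Derivation:
Step 1: enter scope (depth=1)
Step 2: enter scope (depth=2)
Step 3: enter scope (depth=3)
Step 4: declare a=17 at depth 3
Step 5: declare d=(read a)=17 at depth 3
Step 6: exit scope (depth=2)
Step 7: declare c=28 at depth 2
Step 8: enter scope (depth=3)
Step 9: declare c=84 at depth 3
Step 10: declare a=(read c)=84 at depth 3
Visible at query point: a=84 c=84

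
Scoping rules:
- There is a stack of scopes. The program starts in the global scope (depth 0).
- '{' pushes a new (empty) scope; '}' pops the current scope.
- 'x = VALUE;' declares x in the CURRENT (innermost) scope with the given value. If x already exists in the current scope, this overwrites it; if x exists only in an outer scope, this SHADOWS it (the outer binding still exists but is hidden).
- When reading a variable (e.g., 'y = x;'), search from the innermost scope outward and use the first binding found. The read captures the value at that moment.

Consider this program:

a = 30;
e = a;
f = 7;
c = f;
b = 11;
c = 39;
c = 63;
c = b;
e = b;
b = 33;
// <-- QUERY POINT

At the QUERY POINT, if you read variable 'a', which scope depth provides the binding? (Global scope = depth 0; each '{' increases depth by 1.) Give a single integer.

Step 1: declare a=30 at depth 0
Step 2: declare e=(read a)=30 at depth 0
Step 3: declare f=7 at depth 0
Step 4: declare c=(read f)=7 at depth 0
Step 5: declare b=11 at depth 0
Step 6: declare c=39 at depth 0
Step 7: declare c=63 at depth 0
Step 8: declare c=(read b)=11 at depth 0
Step 9: declare e=(read b)=11 at depth 0
Step 10: declare b=33 at depth 0
Visible at query point: a=30 b=33 c=11 e=11 f=7

Answer: 0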